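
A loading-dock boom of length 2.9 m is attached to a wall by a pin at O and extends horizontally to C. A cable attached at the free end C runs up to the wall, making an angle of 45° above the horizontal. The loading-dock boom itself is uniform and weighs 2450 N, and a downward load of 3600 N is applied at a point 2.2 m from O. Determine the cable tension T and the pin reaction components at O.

T = 5595 N, O_x = 3956 N, O_y = 2094 N

ΣM about O: T·sin45°·2.9 − 2450·1.45 − 3600·2.2 = 0 → T = 11472.5/(2.9·0.707107) = 5594.68 ≈ 5595 N.
ΣF_x = 0: O_x − T·cos45° = 0 → O_x = 5594.68 × 0.707107 = 3956 N.
ΣF_y = 0: O_y + T·sin45° − 2450 − 3600 = 0 → O_y = 6050 − 5594.68 × 0.707107 = 2094 N.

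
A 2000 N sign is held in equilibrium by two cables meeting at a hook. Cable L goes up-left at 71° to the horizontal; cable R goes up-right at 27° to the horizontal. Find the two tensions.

T_L = 1800 N, T_R = 657.5 N

ΣF_x = 0: −T_L·cos71° + T_R·cos27° = 0 → T_R = 0.365394·T_L.
ΣF_y = 0: T_L·sin71° + T_R·sin27° = 2000.
Substitute: T_L·(0.945519 + 0.365394·0.45399) = 2000 → T_L = 1799.53 ≈ 1800 N.
Then T_R = 0.365394 × 1799.53 = 657.5 N.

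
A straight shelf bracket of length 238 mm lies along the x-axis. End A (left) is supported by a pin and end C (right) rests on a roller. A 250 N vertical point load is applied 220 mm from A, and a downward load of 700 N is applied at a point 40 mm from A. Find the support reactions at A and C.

ΣM about A: C_y·238 − 250·220 − 700·40 = 0 → C_y = 83000/238 = 348.739 ≈ 348.7 N.
ΣF_y = 0: A_y + 348.739 − 250 − 700 = 0 → A_y = 601.3 N.
ΣF_x = 0: no horizontal applied forces, so A_x = 0.

A_x = 0, A_y = 601.3 N, C_y = 348.7 N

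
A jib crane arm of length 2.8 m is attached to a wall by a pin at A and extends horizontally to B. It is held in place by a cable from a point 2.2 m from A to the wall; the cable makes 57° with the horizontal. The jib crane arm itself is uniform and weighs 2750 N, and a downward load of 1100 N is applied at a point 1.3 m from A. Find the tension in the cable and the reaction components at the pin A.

ΣM about A: T·sin57°·2.2 − 2750·1.4 − 1100·1.3 = 0 → T = 5280/(2.2·0.838671) = 2861.67 ≈ 2862 N.
ΣF_x = 0: A_x − T·cos57° = 0 → A_x = 2861.67 × 0.544639 = 1559 N.
ΣF_y = 0: A_y + T·sin57° − 2750 − 1100 = 0 → A_y = 3850 − 2861.67 × 0.838671 = 1450 N.

T = 2862 N, A_x = 1559 N, A_y = 1450 N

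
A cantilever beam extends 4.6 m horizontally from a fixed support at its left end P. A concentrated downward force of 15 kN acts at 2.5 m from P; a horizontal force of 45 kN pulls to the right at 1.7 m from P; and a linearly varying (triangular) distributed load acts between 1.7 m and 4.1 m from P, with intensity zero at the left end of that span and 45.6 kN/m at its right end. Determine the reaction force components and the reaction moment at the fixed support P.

P_x = -45.00 kN, P_y = 69.72 kN, M_P = 218.1 kN·m

Resultant of the triangular load: ½ × 45.6 × 2.4 = 54.72 kN, acting at 3.3 m from P (one-third of the span from the peak).
ΣF_x = 0: P_x + 45 = 0 → P_x = -45.00 kN.
ΣF_y = 0: P_y − 15 − ½·45.6·2.4 = 0 → P_y = 69.72 kN.
ΣM about P: M_P − 15·2.5 − (½·45.6·2.4)·3.3 = 0 → M_P = 218.1 kN·m.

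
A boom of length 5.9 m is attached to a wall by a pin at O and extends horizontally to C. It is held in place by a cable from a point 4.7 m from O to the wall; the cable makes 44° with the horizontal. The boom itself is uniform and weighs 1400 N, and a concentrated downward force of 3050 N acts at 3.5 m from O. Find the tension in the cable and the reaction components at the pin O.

ΣM about O: T·sin44°·4.7 − 1400·2.95 − 3050·3.5 = 0 → T = 14805/(4.7·0.694658) = 4534.61 ≈ 4535 N.
ΣF_x = 0: O_x − T·cos44° = 0 → O_x = 4534.61 × 0.71934 = 3262 N.
ΣF_y = 0: O_y + T·sin44° − 1400 − 3050 = 0 → O_y = 4450 − 4534.61 × 0.694658 = 1300 N.

T = 4535 N, O_x = 3262 N, O_y = 1300 N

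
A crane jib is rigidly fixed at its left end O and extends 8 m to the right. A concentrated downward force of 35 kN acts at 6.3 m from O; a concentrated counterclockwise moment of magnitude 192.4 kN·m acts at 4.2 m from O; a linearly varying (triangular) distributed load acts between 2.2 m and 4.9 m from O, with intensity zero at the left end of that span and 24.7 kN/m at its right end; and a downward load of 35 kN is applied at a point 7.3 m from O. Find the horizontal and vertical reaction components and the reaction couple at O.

Resultant of the triangular load: ½ × 24.7 × 2.7 = 33.345 kN, acting at 4 m from O (one-third of the span from the peak).
ΣF_x = 0: O_x = 0.
ΣF_y = 0: O_y − 35 − ½·24.7·2.7 − 35 = 0 → O_y = 103.3 kN.
ΣM about O: M_O − 35·6.3 + 192.4 − (½·24.7·2.7)·4 − 35·7.3 = 0 → M_O = 417.0 kN·m.

O_x = 0, O_y = 103.3 kN, M_O = 417.0 kN·m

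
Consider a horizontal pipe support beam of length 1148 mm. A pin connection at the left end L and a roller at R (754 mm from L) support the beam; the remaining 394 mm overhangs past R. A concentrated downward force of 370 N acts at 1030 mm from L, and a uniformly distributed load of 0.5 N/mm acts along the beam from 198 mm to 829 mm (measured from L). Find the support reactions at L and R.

Resultant of the distributed load: 0.5 × 631 = 315.5 N at 513.5 mm from L.
ΣM about L: R_y·754 − 370·1030 − (0.5·631)·513.5 = 0 → R_y = 543109.25/754 = 720.304 ≈ 720.3 N.
ΣF_y = 0: L_y + 720.304 − 370 − 0.5·631 = 0 → L_y = -34.80 N.
ΣF_x = 0: no horizontal applied forces, so L_x = 0.

L_x = 0, L_y = -34.80 N, R_y = 720.3 N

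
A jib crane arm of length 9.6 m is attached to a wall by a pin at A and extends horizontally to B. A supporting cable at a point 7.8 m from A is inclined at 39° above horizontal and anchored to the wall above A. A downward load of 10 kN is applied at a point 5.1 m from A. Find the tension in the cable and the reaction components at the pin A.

ΣM about A: T·sin39°·7.8 − 10·5.1 = 0 → T = 51/(7.8·0.62932) = 10.3897 ≈ 10.39 kN.
ΣF_x = 0: A_x − T·cos39° = 0 → A_x = 10.3897 × 0.777146 = 8.074 kN.
ΣF_y = 0: A_y + T·sin39° − 10 = 0 → A_y = 10 − 10.3897 × 0.62932 = 3.462 kN.

T = 10.39 kN, A_x = 8.074 kN, A_y = 3.462 kN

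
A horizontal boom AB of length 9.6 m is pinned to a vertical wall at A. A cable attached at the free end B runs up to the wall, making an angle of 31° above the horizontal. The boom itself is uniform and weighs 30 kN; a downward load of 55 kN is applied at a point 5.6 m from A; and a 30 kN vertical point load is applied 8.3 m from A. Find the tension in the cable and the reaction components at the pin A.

ΣM about A: T·sin31°·9.6 − 30·4.8 − 55·5.6 − 30·8.3 = 0 → T = 701/(9.6·0.515038) = 141.778 ≈ 141.8 kN.
ΣF_x = 0: A_x − T·cos31° = 0 → A_x = 141.778 × 0.857167 = 121.5 kN.
ΣF_y = 0: A_y + T·sin31° − 30 − 55 − 30 = 0 → A_y = 115 − 141.778 × 0.515038 = 41.98 kN.

T = 141.8 kN, A_x = 121.5 kN, A_y = 41.98 kN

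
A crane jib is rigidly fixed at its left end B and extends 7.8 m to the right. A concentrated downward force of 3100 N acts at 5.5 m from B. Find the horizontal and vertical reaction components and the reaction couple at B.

B_x = 0, B_y = 3100 N, M_B = 17050 N·m

ΣF_x = 0: B_x = 0.
ΣF_y = 0: B_y − 3100 = 0 → B_y = 3100 N.
ΣM about B: M_B − 3100·5.5 = 0 → M_B = 17050 N·m.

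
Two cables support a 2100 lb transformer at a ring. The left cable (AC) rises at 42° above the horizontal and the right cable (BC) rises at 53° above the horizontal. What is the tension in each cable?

ΣF_x = 0: −T_AC·cos42° + T_BC·cos53° = 0 → T_BC = 1.23484·T_AC.
ΣF_y = 0: T_AC·sin42° + T_BC·sin53° = 2100.
Substitute: T_AC·(0.669131 + 1.23484·0.798636) = 2100 → T_AC = 1268.64 ≈ 1269 lb.
Then T_BC = 1.23484 × 1268.64 = 1567 lb.

T_AC = 1269 lb, T_BC = 1567 lb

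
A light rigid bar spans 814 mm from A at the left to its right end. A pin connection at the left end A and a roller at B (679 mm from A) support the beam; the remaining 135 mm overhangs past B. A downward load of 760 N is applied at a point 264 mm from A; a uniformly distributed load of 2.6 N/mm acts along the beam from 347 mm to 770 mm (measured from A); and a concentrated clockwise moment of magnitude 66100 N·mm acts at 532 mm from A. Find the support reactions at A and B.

Resultant of the distributed load: 2.6 × 423 = 1099.8 N at 558.5 mm from A.
ΣM about A: B_y·679 − 760·264 − (2.6·423)·558.5 − 66100 = 0 → B_y = 880978.3/679 = 1297.46 ≈ 1297 N.
ΣF_y = 0: A_y + 1297.46 − 760 − 2.6·423 = 0 → A_y = 562.3 N.
ΣF_x = 0: no horizontal applied forces, so A_x = 0.

A_x = 0, A_y = 562.3 N, B_y = 1297 N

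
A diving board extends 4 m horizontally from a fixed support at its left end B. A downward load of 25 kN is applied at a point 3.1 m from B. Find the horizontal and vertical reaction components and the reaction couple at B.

ΣF_x = 0: B_x = 0.
ΣF_y = 0: B_y − 25 = 0 → B_y = 25.00 kN.
ΣM about B: M_B − 25·3.1 = 0 → M_B = 77.50 kN·m.

B_x = 0, B_y = 25.00 kN, M_B = 77.50 kN·m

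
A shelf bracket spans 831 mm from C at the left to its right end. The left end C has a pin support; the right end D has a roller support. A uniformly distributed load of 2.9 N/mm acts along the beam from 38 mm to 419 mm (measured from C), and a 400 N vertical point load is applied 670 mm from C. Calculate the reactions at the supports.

C_x = 0, C_y = 878.6 N, D_y = 626.3 N

Resultant of the distributed load: 2.9 × 381 = 1104.9 N at 228.5 mm from C.
ΣM about C: D_y·831 − (2.9·381)·228.5 − 400·670 = 0 → D_y = 520469.65/831 = 626.317 ≈ 626.3 N.
ΣF_y = 0: C_y + 626.317 − 2.9·381 − 400 = 0 → C_y = 878.6 N.
ΣF_x = 0: no horizontal applied forces, so C_x = 0.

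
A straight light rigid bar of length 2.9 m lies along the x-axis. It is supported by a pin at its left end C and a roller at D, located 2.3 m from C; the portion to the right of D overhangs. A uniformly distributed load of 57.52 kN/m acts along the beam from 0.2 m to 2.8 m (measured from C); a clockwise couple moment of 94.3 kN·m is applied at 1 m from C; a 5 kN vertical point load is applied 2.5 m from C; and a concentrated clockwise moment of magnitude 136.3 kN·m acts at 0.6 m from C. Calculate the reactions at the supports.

Resultant of the distributed load: 57.52 × 2.6 = 149.552 kN at 1.5 m from C.
Moments about C: D_y·2.3 − (57.52·2.6)·1.5 − 94.3 − 5·2.5 − 136.3 = 0 → D_y = 467.428/2.3 = 203.23 ≈ 203.2 kN.
ΣF_y = 0: C_y + 203.23 − 57.52·2.6 − 5 = 0 → C_y = -48.68 kN.
ΣF_x = 0: no horizontal applied forces, so C_x = 0.

C_x = 0, C_y = -48.68 kN, D_y = 203.2 kN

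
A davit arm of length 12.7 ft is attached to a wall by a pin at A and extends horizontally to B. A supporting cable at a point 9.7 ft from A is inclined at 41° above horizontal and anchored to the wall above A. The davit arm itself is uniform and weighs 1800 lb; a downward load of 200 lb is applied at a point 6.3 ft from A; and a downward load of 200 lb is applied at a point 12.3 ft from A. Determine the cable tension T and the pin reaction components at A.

ΣM about A: T·sin41°·9.7 − 1800·6.35 − 200·6.3 − 200·12.3 = 0 → T = 15150/(9.7·0.656059) = 2380.66 ≈ 2381 lb.
ΣF_x = 0: A_x − T·cos41° = 0 → A_x = 2380.66 × 0.75471 = 1797 lb.
ΣF_y = 0: A_y + T·sin41° − 1800 − 200 − 200 = 0 → A_y = 2200 − 2380.66 × 0.656059 = 638.1 lb.

T = 2381 lb, A_x = 1797 lb, A_y = 638.1 lb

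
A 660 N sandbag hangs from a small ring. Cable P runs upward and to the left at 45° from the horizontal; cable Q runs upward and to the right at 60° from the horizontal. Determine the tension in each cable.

ΣF_x = 0: −T_P·cos45° + T_Q·cos60° = 0 → T_Q = 1.41421·T_P.
ΣF_y = 0: T_P·sin45° + T_Q·sin60° = 660.
Substitute: T_P·(0.707107 + 1.41421·0.866025) = 660 → T_P = 341.642 ≈ 341.6 N.
Then T_Q = 1.41421 × 341.642 = 483.2 N.

T_P = 341.6 N, T_Q = 483.2 N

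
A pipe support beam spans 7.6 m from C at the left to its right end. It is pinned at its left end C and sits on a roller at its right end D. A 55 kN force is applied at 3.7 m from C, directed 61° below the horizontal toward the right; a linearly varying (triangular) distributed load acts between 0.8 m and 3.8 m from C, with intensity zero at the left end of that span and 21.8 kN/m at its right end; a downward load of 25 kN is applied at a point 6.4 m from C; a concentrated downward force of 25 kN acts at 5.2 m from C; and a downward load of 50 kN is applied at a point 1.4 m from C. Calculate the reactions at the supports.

Resultant of the triangular load: ½ × 21.8 × 3 = 32.7 kN, acting at 2.8 m from C (one-third of the span from the peak).
Taking moments about C: D_y·7.6 − 55·sin61°·3.7 − (½·21.8·3)·2.8 − 25·6.4 − 25·5.2 − 50·1.4 = 0 → D_y = 629.545/7.6 = 82.8349 ≈ 82.83 kN.
ΣF_y = 0: C_y + 82.8349 − 55·sin61° − ½·21.8·3 − 25 − 25 − 50 = 0 → C_y = 97.97 kN.
ΣF_x = 0: C_x + 55·cos61° = 0 → C_x = -26.66 kN.

C_x = -26.66 kN, C_y = 97.97 kN, D_y = 82.83 kN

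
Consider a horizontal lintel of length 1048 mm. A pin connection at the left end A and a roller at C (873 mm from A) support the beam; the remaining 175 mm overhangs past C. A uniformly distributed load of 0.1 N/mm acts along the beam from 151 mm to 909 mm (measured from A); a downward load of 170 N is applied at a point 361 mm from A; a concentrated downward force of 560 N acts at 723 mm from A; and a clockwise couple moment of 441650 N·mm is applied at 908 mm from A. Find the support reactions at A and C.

A_x = 0, A_y = -280.2 N, C_y = 1086 N

Resultant of the distributed load: 0.1 × 758 = 75.8 N at 530 mm from A.
ΣM about A: C_y·873 − (0.1·758)·530 − 170·361 − 560·723 − 441650 = 0 → C_y = 948074/873 = 1086 N.
ΣF_y = 0: A_y + 1086 − 0.1·758 − 170 − 560 = 0 → A_y = -280.2 N.
ΣF_x = 0: no horizontal applied forces, so A_x = 0.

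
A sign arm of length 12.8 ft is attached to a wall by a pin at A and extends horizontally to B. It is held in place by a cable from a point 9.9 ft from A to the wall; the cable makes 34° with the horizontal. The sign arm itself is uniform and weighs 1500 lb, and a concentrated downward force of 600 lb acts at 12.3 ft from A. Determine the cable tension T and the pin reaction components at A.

T = 3067 lb, A_x = 2543 lb, A_y = 384.8 lb

ΣM about A: T·sin34°·9.9 − 1500·6.4 − 600·12.3 = 0 → T = 16980/(9.9·0.559193) = 3067.19 ≈ 3067 lb.
ΣF_x = 0: A_x − T·cos34° = 0 → A_x = 3067.19 × 0.829038 = 2543 lb.
ΣF_y = 0: A_y + T·sin34° − 1500 − 600 = 0 → A_y = 2100 − 3067.19 × 0.559193 = 384.8 lb.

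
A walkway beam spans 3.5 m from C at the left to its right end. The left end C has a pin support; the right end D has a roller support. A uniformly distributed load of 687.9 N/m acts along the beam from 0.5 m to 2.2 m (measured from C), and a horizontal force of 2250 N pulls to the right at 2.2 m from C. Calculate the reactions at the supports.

Resultant of the distributed load: 687.9 × 1.7 = 1169.43 N at 1.35 m from C.
ΣM about C: D_y·3.5 − (687.9·1.7)·1.35 = 0 → D_y = 1578.7305/3.5 = 451.066 ≈ 451.1 N.
ΣF_y = 0: C_y + 451.066 − 687.9·1.7 = 0 → C_y = 718.4 N.
ΣF_x = 0: C_x + 2250 = 0 → C_x = -2250 N.

C_x = -2250 N, C_y = 718.4 N, D_y = 451.1 N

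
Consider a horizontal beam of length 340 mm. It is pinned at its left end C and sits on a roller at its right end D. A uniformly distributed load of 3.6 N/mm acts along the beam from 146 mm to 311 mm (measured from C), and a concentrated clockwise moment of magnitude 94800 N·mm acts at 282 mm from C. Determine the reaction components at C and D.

C_x = 0, C_y = -84.03 N, D_y = 678.0 N

Resultant of the distributed load: 3.6 × 165 = 594 N at 228.5 mm from C.
Taking moments about C: D_y·340 − (3.6·165)·228.5 − 94800 = 0 → D_y = 230529/340 = 678.026 ≈ 678.0 N.
ΣF_y = 0: C_y + 678.026 − 3.6·165 = 0 → C_y = -84.03 N.
ΣF_x = 0: no horizontal applied forces, so C_x = 0.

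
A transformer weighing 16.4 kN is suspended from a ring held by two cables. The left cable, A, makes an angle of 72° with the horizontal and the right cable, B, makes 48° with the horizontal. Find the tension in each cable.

ΣF_x = 0: −T_A·cos72° + T_B·cos48° = 0 → T_B = 0.461819·T_A.
ΣF_y = 0: T_A·sin72° + T_B·sin48° = 16.4.
Substitute: T_A·(0.951057 + 0.461819·0.743145) = 16.4 → T_A = 12.6714 ≈ 12.67 kN.
Then T_B = 0.461819 × 12.6714 = 5.852 kN.

T_A = 12.67 kN, T_B = 5.852 kN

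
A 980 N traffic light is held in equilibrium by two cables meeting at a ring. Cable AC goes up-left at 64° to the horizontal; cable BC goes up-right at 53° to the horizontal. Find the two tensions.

ΣF_x = 0: −T_AC·cos64° + T_BC·cos53° = 0 → T_BC = 0.728415·T_AC.
ΣF_y = 0: T_AC·sin64° + T_BC·sin53° = 980.
Substitute: T_AC·(0.898794 + 0.728415·0.798636) = 980 → T_AC = 661.924 ≈ 661.9 N.
Then T_BC = 0.728415 × 661.924 = 482.2 N.

T_AC = 661.9 N, T_BC = 482.2 N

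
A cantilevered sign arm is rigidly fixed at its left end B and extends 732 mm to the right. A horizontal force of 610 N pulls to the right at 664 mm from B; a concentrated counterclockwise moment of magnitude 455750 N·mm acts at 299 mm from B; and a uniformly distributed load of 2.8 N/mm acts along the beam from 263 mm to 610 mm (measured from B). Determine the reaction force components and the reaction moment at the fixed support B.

Resultant of the distributed load: 2.8 × 347 = 971.6 N at 436.5 mm from B.
ΣF_x = 0: B_x + 610 = 0 → B_x = -610.0 N.
ΣF_y = 0: B_y − 2.8·347 = 0 → B_y = 971.6 N.
ΣM about B: M_B + 455750 − (2.8·347)·436.5 = 0 → M_B = -31650 N·mm.

B_x = -610.0 N, B_y = 971.6 N, M_B = -31650 N·mm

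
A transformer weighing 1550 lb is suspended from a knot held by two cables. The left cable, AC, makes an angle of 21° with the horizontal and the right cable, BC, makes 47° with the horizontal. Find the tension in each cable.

ΣF_x = 0: −T_AC·cos21° + T_BC·cos47° = 0 → T_BC = 1.36889·T_AC.
ΣF_y = 0: T_AC·sin21° + T_BC·sin47° = 1550.
Substitute: T_AC·(0.358368 + 1.36889·0.731354) = 1550 → T_AC = 1140.12 ≈ 1140 lb.
Then T_BC = 1.36889 × 1140.12 = 1561 lb.

T_AC = 1140 lb, T_BC = 1561 lb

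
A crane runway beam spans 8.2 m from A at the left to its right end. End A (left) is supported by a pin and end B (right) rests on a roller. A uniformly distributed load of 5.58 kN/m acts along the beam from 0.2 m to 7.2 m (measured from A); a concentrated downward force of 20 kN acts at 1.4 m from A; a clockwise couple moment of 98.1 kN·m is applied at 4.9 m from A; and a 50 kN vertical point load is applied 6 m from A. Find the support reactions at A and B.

A_x = 0, A_y = 39.47 kN, B_y = 69.59 kN

Resultant of the distributed load: 5.58 × 7 = 39.06 kN at 3.7 m from A.
Taking moments about A: B_y·8.2 − (5.58·7)·3.7 − 20·1.4 − 98.1 − 50·6 = 0 → B_y = 570.622/8.2 = 69.588 ≈ 69.59 kN.
ΣF_y = 0: A_y + 69.588 − 5.58·7 − 20 − 50 = 0 → A_y = 39.47 kN.
ΣF_x = 0: no horizontal applied forces, so A_x = 0.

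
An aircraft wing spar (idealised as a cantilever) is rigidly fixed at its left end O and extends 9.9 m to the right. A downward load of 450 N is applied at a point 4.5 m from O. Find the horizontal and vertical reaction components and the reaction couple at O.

O_x = 0, O_y = 450.0 N, M_O = 2025 N·m

ΣF_x = 0: O_x = 0.
ΣF_y = 0: O_y − 450 = 0 → O_y = 450.0 N.
ΣM about O: M_O − 450·4.5 = 0 → M_O = 2025 N·m.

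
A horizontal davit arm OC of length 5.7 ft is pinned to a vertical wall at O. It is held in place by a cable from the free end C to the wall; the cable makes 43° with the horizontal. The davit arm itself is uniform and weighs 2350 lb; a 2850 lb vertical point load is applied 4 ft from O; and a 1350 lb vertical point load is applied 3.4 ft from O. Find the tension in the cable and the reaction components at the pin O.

T = 5836 lb, O_x = 4268 lb, O_y = 2570 lb

ΣM about O: T·sin43°·5.7 − 2350·2.85 − 2850·4 − 1350·3.4 = 0 → T = 22687.5/(5.7·0.681998) = 5836.18 ≈ 5836 lb.
ΣF_x = 0: O_x − T·cos43° = 0 → O_x = 5836.18 × 0.731354 = 4268 lb.
ΣF_y = 0: O_y + T·sin43° − 2350 − 2850 − 1350 = 0 → O_y = 6550 − 5836.18 × 0.681998 = 2570 lb.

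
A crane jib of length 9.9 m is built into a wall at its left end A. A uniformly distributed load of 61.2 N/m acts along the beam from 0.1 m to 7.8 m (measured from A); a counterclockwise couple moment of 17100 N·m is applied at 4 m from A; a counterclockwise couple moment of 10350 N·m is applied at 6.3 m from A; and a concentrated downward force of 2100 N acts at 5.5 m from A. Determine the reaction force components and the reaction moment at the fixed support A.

Resultant of the distributed load: 61.2 × 7.7 = 471.24 N at 3.95 m from A.
ΣF_x = 0: A_x = 0.
ΣF_y = 0: A_y − 61.2·7.7 − 2100 = 0 → A_y = 2571 N.
ΣM about A: M_A − (61.2·7.7)·3.95 + 17100 + 10350 − 2100·5.5 = 0 → M_A = -14040 N·m.

A_x = 0, A_y = 2571 N, M_A = -14040 N·m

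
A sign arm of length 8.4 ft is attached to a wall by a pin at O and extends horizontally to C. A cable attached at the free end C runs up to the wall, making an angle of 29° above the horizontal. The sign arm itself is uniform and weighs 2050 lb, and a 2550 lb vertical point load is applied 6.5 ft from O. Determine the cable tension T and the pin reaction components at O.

ΣM about O: T·sin29°·8.4 − 2050·4.2 − 2550·6.5 = 0 → T = 25185/(8.4·0.48481) = 6184.31 ≈ 6184 lb.
ΣF_x = 0: O_x − T·cos29° = 0 → O_x = 6184.31 × 0.87462 = 5409 lb.
ΣF_y = 0: O_y + T·sin29° − 2050 − 2550 = 0 → O_y = 4600 − 6184.31 × 0.48481 = 1602 lb.

T = 6184 lb, O_x = 5409 lb, O_y = 1602 lb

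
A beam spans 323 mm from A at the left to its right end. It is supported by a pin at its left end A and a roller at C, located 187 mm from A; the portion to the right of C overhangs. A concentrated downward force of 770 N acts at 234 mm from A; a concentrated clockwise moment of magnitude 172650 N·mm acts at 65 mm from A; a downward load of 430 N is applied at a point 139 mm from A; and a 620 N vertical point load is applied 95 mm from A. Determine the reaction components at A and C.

A_x = 0, A_y = -701.4 N, C_y = 2521 N

ΣM about A: C_y·187 − 770·234 − 172650 − 430·139 − 620·95 = 0 → C_y = 471500/187 = 2521.39 ≈ 2521 N.
ΣF_y = 0: A_y + 2521.39 − 770 − 430 − 620 = 0 → A_y = -701.4 N.
ΣF_x = 0: no horizontal applied forces, so A_x = 0.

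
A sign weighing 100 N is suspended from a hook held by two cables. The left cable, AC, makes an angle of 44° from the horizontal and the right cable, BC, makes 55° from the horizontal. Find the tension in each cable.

T_AC = 58.07 N, T_BC = 72.83 N

ΣF_x = 0: −T_AC·cos44° + T_BC·cos55° = 0 → T_BC = 1.25413·T_AC.
ΣF_y = 0: T_AC·sin44° + T_BC·sin55° = 100.
Substitute: T_AC·(0.694658 + 1.25413·0.819152) = 100 → T_AC = 58.0726 ≈ 58.07 N.
Then T_BC = 1.25413 × 58.0726 = 72.83 N.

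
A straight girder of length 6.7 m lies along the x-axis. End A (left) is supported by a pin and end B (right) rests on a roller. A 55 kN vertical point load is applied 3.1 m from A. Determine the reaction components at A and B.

A_x = 0, A_y = 29.55 kN, B_y = 25.45 kN

Moments about A: B_y·6.7 − 55·3.1 = 0 → B_y = 170.5/6.7 = 25.4478 ≈ 25.45 kN.
ΣF_y = 0: A_y + 25.4478 − 55 = 0 → A_y = 29.55 kN.
ΣF_x = 0: no horizontal applied forces, so A_x = 0.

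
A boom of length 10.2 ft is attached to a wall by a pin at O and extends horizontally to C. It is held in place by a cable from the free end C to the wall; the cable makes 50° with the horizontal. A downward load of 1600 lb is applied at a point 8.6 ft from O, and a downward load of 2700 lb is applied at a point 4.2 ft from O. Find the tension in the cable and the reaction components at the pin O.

ΣM about O: T·sin50°·10.2 − 1600·8.6 − 2700·4.2 = 0 → T = 25100/(10.2·0.766044) = 3212.33 ≈ 3212 lb.
ΣF_x = 0: O_x − T·cos50° = 0 → O_x = 3212.33 × 0.642788 = 2065 lb.
ΣF_y = 0: O_y + T·sin50° − 1600 − 2700 = 0 → O_y = 4300 − 3212.33 × 0.766044 = 1839 lb.

T = 3212 lb, O_x = 2065 lb, O_y = 1839 lb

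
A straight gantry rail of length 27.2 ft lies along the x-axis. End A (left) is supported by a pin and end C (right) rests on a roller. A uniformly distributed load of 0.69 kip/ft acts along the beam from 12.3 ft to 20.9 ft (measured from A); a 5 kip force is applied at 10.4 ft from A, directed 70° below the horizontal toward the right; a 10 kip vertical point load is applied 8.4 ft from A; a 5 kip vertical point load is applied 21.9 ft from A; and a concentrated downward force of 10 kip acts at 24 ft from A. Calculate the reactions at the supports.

A_x = -1.710 kip, A_y = 14.28 kip, C_y = 21.36 kip

Resultant of the distributed load: 0.69 × 8.6 = 5.934 kip at 16.6 ft from A.
ΣM about A: C_y·27.2 − (0.69·8.6)·16.6 − 5·sin70°·10.4 − 10·8.4 − 5·21.9 − 10·24 = 0 → C_y = 580.868/27.2 = 21.3554 ≈ 21.36 kip.
ΣF_y = 0: A_y + 21.3554 − 0.69·8.6 − 5·sin70° − 10 − 5 − 10 = 0 → A_y = 14.28 kip.
ΣF_x = 0: A_x + 5·cos70° = 0 → A_x = -1.710 kip.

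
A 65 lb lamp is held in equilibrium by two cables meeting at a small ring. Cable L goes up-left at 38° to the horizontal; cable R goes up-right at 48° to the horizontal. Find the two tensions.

ΣF_x = 0: −T_L·cos38° + T_R·cos48° = 0 → T_R = 1.17766·T_L.
ΣF_y = 0: T_L·sin38° + T_R·sin48° = 65.
Substitute: T_L·(0.615661 + 1.17766·0.743145) = 65 → T_L = 43.5998 ≈ 43.60 lb.
Then T_R = 1.17766 × 43.5998 = 51.35 lb.

T_L = 43.60 lb, T_R = 51.35 lb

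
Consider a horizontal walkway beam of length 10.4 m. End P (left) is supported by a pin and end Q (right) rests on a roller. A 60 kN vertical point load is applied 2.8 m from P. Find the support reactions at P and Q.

P_x = 0, P_y = 43.85 kN, Q_y = 16.15 kN

ΣM about P: Q_y·10.4 − 60·2.8 = 0 → Q_y = 168/10.4 = 16.1538 ≈ 16.15 kN.
ΣF_y = 0: P_y + 16.1538 − 60 = 0 → P_y = 43.85 kN.
ΣF_x = 0: no horizontal applied forces, so P_x = 0.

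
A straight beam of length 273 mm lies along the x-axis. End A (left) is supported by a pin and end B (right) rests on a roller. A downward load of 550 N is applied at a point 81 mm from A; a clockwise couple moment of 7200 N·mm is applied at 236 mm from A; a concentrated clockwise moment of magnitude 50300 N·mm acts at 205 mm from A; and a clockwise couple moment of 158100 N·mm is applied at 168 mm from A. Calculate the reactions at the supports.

ΣM about A: B_y·273 − 550·81 − 7200 − 50300 − 158100 = 0 → B_y = 260150/273 = 952.93 ≈ 952.9 N.
ΣF_y = 0: A_y + 952.93 − 550 = 0 → A_y = -402.9 N.
ΣF_x = 0: no horizontal applied forces, so A_x = 0.

A_x = 0, A_y = -402.9 N, B_y = 952.9 N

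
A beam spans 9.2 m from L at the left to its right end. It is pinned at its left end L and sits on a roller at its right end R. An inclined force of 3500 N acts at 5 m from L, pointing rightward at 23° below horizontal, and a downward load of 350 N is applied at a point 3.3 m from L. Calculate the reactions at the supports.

Taking moments about L: R_y·9.2 − 3500·sin23°·5 − 350·3.3 = 0 → R_y = 7992.79/9.2 = 868.782 ≈ 868.8 N.
ΣF_y = 0: L_y + 868.782 − 3500·sin23° − 350 = 0 → L_y = 848.8 N.
ΣF_x = 0: L_x + 3500·cos23° = 0 → L_x = -3222 N.

L_x = -3222 N, L_y = 848.8 N, R_y = 868.8 N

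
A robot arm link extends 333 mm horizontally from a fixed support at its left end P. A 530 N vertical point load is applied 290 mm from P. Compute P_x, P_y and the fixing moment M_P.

ΣF_x = 0: P_x = 0.
ΣF_y = 0: P_y − 530 = 0 → P_y = 530.0 N.
ΣM about P: M_P − 530·290 = 0 → M_P = 153700 N·mm.

P_x = 0, P_y = 530.0 N, M_P = 153700 N·mm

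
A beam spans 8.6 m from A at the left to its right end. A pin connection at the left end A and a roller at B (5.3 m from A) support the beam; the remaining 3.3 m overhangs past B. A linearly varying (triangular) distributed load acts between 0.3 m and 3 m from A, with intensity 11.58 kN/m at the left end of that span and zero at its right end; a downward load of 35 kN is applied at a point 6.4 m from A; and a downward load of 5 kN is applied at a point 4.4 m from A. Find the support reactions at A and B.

Resultant of the triangular load: ½ × 11.58 × 2.7 = 15.633 kN, acting at 1.2 m from A (one-third of the span from the peak).
Moments about A: B_y·5.3 − (½·11.58·2.7)·1.2 − 35·6.4 − 5·4.4 = 0 → B_y = 264.7596/5.3 = 49.9546 ≈ 49.95 kN.
ΣF_y = 0: A_y + 49.9546 − ½·11.58·2.7 − 35 − 5 = 0 → A_y = 5.678 kN.
ΣF_x = 0: no horizontal applied forces, so A_x = 0.

A_x = 0, A_y = 5.678 kN, B_y = 49.95 kN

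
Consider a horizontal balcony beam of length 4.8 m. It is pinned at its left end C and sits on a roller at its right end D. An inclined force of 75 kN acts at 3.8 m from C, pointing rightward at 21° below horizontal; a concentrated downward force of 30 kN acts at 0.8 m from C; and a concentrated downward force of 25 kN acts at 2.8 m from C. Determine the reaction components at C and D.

C_x = -70.02 kN, C_y = 41.02 kN, D_y = 40.86 kN

Moments about C: D_y·4.8 − 75·sin21°·3.8 − 30·0.8 − 25·2.8 = 0 → D_y = 196.135/4.8 = 40.8615 ≈ 40.86 kN.
ΣF_y = 0: C_y + 40.8615 − 75·sin21° − 30 − 25 = 0 → C_y = 41.02 kN.
ΣF_x = 0: C_x + 75·cos21° = 0 → C_x = -70.02 kN.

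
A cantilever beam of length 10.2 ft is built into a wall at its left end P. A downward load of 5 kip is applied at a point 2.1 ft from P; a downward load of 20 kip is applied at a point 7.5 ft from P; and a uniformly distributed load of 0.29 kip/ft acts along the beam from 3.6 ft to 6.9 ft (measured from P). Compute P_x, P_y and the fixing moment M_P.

P_x = 0, P_y = 25.96 kip, M_P = 165.5 kip·ft

Resultant of the distributed load: 0.29 × 3.3 = 0.957 kip at 5.25 ft from P.
ΣF_x = 0: P_x = 0.
ΣF_y = 0: P_y − 5 − 20 − 0.29·3.3 = 0 → P_y = 25.96 kip.
ΣM about P: M_P − 5·2.1 − 20·7.5 − (0.29·3.3)·5.25 = 0 → M_P = 165.5 kip·ft.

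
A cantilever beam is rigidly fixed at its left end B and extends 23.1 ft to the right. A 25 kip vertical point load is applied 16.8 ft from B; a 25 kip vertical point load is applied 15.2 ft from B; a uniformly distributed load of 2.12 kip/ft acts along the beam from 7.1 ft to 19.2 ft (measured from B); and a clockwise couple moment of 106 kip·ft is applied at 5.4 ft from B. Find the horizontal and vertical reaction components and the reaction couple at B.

B_x = 0, B_y = 75.65 kip, M_B = 1243 kip·ft

Resultant of the distributed load: 2.12 × 12.1 = 25.652 kip at 13.15 ft from B.
ΣF_x = 0: B_x = 0.
ΣF_y = 0: B_y − 25 − 25 − 2.12·12.1 = 0 → B_y = 75.65 kip.
ΣM about B: M_B − 25·16.8 − 25·15.2 − (2.12·12.1)·13.15 − 106 = 0 → M_B = 1243 kip·ft.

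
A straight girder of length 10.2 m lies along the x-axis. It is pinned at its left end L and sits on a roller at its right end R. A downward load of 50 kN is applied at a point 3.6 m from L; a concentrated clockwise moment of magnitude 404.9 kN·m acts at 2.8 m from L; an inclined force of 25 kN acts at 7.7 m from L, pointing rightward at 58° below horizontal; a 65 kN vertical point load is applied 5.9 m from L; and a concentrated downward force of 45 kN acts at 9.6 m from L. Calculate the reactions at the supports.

ΣM about L: R_y·10.2 − 50·3.6 − 404.9 − 25·sin58°·7.7 − 65·5.9 − 45·9.6 = 0 → R_y = 1563.65/10.2 = 153.299 ≈ 153.3 kN.
ΣF_y = 0: L_y + 153.299 − 50 − 25·sin58° − 65 − 45 = 0 → L_y = 27.90 kN.
ΣF_x = 0: L_x + 25·cos58° = 0 → L_x = -13.25 kN.

L_x = -13.25 kN, L_y = 27.90 kN, R_y = 153.3 kN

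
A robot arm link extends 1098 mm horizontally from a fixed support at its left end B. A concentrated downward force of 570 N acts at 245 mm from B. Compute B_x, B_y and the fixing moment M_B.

ΣF_x = 0: B_x = 0.
ΣF_y = 0: B_y − 570 = 0 → B_y = 570.0 N.
ΣM about B: M_B − 570·245 = 0 → M_B = 139600 N·mm.

B_x = 0, B_y = 570.0 N, M_B = 139600 N·mm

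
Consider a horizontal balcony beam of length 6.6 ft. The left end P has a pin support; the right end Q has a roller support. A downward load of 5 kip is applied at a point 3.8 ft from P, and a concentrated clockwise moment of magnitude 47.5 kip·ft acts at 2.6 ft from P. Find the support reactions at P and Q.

P_x = 0, P_y = -5.076 kip, Q_y = 10.08 kip

ΣM about P: Q_y·6.6 − 5·3.8 − 47.5 = 0 → Q_y = 66.5/6.6 = 10.0758 ≈ 10.08 kip.
ΣF_y = 0: P_y + 10.0758 − 5 = 0 → P_y = -5.076 kip.
ΣF_x = 0: no horizontal applied forces, so P_x = 0.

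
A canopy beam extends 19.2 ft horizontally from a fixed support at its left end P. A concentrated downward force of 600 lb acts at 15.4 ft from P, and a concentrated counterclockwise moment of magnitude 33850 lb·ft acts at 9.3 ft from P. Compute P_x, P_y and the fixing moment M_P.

P_x = 0, P_y = 600.0 lb, M_P = -24610 lb·ft

ΣF_x = 0: P_x = 0.
ΣF_y = 0: P_y − 600 = 0 → P_y = 600.0 lb.
ΣM about P: M_P − 600·15.4 + 33850 = 0 → M_P = -24610 lb·ft.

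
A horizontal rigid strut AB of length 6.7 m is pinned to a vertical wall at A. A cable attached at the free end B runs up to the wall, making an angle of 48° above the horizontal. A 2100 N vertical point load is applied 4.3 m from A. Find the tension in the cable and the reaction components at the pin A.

T = 1814 N, A_x = 1214 N, A_y = 752.2 N

ΣM about A: T·sin48°·6.7 − 2100·4.3 = 0 → T = 9030/(6.7·0.743145) = 1813.59 ≈ 1814 N.
ΣF_x = 0: A_x − T·cos48° = 0 → A_x = 1813.59 × 0.669131 = 1214 N.
ΣF_y = 0: A_y + T·sin48° − 2100 = 0 → A_y = 2100 − 1813.59 × 0.743145 = 752.2 N.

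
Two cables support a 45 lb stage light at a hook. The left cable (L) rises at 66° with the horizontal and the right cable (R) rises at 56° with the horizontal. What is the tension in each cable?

T_L = 29.67 lb, T_R = 21.58 lb

ΣF_x = 0: −T_L·cos66° + T_R·cos56° = 0 → T_R = 0.727364·T_L.
ΣF_y = 0: T_L·sin66° + T_R·sin56° = 45.
Substitute: T_L·(0.913545 + 0.727364·0.829038) = 45 → T_L = 29.6725 ≈ 29.67 lb.
Then T_R = 0.727364 × 29.6725 = 21.58 lb.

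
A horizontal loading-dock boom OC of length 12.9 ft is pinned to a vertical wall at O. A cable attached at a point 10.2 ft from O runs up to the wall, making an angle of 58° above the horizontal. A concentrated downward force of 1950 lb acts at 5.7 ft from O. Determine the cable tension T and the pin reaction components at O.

T = 1285 lb, O_x = 680.9 lb, O_y = 860.3 lb

ΣM about O: T·sin58°·10.2 − 1950·5.7 = 0 → T = 11115/(10.2·0.848048) = 1284.96 ≈ 1285 lb.
ΣF_x = 0: O_x − T·cos58° = 0 → O_x = 1284.96 × 0.529919 = 680.9 lb.
ΣF_y = 0: O_y + T·sin58° − 1950 = 0 → O_y = 1950 − 1284.96 × 0.848048 = 860.3 lb.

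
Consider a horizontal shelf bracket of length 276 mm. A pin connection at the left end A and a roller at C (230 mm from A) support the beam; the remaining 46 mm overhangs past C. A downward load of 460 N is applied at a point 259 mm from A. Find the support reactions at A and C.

Moments about A: C_y·230 − 460·259 = 0 → C_y = 119140/230 = 518.0 N.
ΣF_y = 0: A_y + 518 − 460 = 0 → A_y = -58.00 N.
ΣF_x = 0: no horizontal applied forces, so A_x = 0.

A_x = 0, A_y = -58.00 N, C_y = 518.0 N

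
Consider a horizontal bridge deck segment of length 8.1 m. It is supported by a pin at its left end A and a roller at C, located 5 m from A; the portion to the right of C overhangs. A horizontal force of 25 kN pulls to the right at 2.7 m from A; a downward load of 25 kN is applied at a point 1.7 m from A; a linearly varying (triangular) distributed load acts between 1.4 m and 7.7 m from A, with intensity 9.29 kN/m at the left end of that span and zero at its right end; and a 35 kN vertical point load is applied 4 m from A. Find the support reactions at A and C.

Resultant of the triangular load: ½ × 9.29 × 6.3 = 29.2635 kN, acting at 3.5 m from A (one-third of the span from the peak).
Taking moments about A: C_y·5 − 25·1.7 − (½·9.29·6.3)·3.5 − 35·4 = 0 → C_y = 284.92225/5 = 56.9845 ≈ 56.98 kN.
ΣF_y = 0: A_y + 56.9845 − 25 − ½·9.29·6.3 − 35 = 0 → A_y = 32.28 kN.
ΣF_x = 0: A_x + 25 = 0 → A_x = -25.00 kN.

A_x = -25.00 kN, A_y = 32.28 kN, C_y = 56.98 kN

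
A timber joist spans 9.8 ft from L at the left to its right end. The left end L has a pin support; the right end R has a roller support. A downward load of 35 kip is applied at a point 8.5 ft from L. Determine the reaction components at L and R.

L_x = 0, L_y = 4.643 kip, R_y = 30.36 kip

Taking moments about L: R_y·9.8 − 35·8.5 = 0 → R_y = 297.5/9.8 = 30.3571 ≈ 30.36 kip.
ΣF_y = 0: L_y + 30.3571 − 35 = 0 → L_y = 4.643 kip.
ΣF_x = 0: no horizontal applied forces, so L_x = 0.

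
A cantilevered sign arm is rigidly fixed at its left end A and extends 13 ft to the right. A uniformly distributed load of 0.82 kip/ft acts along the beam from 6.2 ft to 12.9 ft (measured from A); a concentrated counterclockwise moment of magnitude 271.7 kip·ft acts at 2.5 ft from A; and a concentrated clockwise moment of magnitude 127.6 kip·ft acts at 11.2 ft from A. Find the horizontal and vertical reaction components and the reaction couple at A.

A_x = 0, A_y = 5.494 kip, M_A = -91.63 kip·ft

Resultant of the distributed load: 0.82 × 6.7 = 5.494 kip at 9.55 ft from A.
ΣF_x = 0: A_x = 0.
ΣF_y = 0: A_y − 0.82·6.7 = 0 → A_y = 5.494 kip.
ΣM about A: M_A − (0.82·6.7)·9.55 + 271.7 − 127.6 = 0 → M_A = -91.63 kip·ft.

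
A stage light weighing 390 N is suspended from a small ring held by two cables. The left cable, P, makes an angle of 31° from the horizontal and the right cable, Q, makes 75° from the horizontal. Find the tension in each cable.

T_P = 105.0 N, T_Q = 347.8 N

ΣF_x = 0: −T_P·cos31° + T_Q·cos75° = 0 → T_Q = 3.31184·T_P.
ΣF_y = 0: T_P·sin31° + T_Q·sin75° = 390.
Substitute: T_P·(0.515038 + 3.31184·0.965926) = 390 → T_P = 105.007 ≈ 105.0 N.
Then T_Q = 3.31184 × 105.007 = 347.8 N.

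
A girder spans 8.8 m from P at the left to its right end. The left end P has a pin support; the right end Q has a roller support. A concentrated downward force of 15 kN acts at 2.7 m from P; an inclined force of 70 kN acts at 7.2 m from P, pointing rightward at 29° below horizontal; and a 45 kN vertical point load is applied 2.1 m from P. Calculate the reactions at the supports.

ΣM about P: Q_y·8.8 − 15·2.7 − 70·sin29°·7.2 − 45·2.1 = 0 → Q_y = 379.344/8.8 = 43.1073 ≈ 43.11 kN.
ΣF_y = 0: P_y + 43.1073 − 15 − 70·sin29° − 45 = 0 → P_y = 50.83 kN.
ΣF_x = 0: P_x + 70·cos29° = 0 → P_x = -61.22 kN.

P_x = -61.22 kN, P_y = 50.83 kN, Q_y = 43.11 kN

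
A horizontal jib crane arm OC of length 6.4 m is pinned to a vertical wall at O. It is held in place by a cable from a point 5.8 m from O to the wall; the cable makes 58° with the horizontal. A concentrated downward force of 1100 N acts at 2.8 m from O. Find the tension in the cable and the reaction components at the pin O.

T = 626.2 N, O_x = 331.8 N, O_y = 569.0 N

ΣM about O: T·sin58°·5.8 − 1100·2.8 = 0 → T = 3080/(5.8·0.848048) = 626.184 ≈ 626.2 N.
ΣF_x = 0: O_x − T·cos58° = 0 → O_x = 626.184 × 0.529919 = 331.8 N.
ΣF_y = 0: O_y + T·sin58° − 1100 = 0 → O_y = 1100 − 626.184 × 0.848048 = 569.0 N.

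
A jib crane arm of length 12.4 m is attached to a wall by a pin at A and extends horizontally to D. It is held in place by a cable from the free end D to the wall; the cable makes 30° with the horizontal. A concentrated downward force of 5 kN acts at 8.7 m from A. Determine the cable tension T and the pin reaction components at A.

T = 7.016 kN, A_x = 6.076 kN, A_y = 1.492 kN

ΣM about A: T·sin30°·12.4 − 5·8.7 = 0 → T = 43.5/(12.4·0.5) = 7.01613 ≈ 7.016 kN.
ΣF_x = 0: A_x − T·cos30° = 0 → A_x = 7.01613 × 0.866025 = 6.076 kN.
ΣF_y = 0: A_y + T·sin30° − 5 = 0 → A_y = 5 − 7.01613 × 0.5 = 1.492 kN.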